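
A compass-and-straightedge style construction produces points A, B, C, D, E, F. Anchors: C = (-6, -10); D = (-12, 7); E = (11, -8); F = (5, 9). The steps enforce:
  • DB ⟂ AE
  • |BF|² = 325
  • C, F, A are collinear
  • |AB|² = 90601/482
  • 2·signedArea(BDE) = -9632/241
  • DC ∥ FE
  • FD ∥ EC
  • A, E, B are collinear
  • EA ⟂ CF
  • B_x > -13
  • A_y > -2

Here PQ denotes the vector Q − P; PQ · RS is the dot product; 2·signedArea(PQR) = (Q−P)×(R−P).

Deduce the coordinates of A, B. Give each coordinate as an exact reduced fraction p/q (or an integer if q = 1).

A = (-417/482, -545/482)
B = (-3068/241, 1383/241)

1. A_x = -417/482  [C, F, A are collinear ∩ EA ⟂ CF]
2. A_y = -545/482  [C, F, A are collinear ∩ EA ⟂ CF]
   → A = (-417/482, -545/482)
3. B_x = -3068/241  [A, E, B are collinear ∩ DB ⟂ AE]
4. B_y = 1383/241  [A, E, B are collinear ∩ DB ⟂ AE]
   → B = (-3068/241, 1383/241)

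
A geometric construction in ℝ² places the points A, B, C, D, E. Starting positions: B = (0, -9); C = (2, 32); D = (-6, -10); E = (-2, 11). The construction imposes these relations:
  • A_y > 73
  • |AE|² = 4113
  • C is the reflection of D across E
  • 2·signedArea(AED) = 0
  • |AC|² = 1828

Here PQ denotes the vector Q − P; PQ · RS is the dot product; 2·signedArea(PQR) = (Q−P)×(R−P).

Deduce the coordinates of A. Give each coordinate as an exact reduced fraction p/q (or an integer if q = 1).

A = (10, 74)

1. A_x = 10  [line 21·x + -4·y + 86 = 0 ∩ |AC|² = 1828]
2. A_y = 74  [line 21·x + -4·y + 86 = 0 ∩ |AC|² = 1828]
   → A = (10, 74)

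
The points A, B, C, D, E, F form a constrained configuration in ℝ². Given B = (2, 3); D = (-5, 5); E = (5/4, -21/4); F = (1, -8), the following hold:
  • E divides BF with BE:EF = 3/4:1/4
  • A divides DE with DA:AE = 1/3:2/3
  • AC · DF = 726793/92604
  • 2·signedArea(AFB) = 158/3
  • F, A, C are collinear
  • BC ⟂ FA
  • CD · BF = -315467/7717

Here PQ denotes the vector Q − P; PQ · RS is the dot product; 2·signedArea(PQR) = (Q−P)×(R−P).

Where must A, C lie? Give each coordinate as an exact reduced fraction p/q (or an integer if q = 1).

1. A_x = -35/12  [A divides DE with DA:AE = 1/3:2/3]
2. A_y = 19/12  [A divides DE with DA:AE = 1/3:2/3]
   → A = (-35/12, 19/12)
3. C_x = -20906/7717  [F, A, C are collinear ∩ BC ⟂ FA]
4. C_y = 8299/7717  [F, A, C are collinear ∩ BC ⟂ FA]
   → C = (-20906/7717, 8299/7717)

A = (-35/12, 19/12)
C = (-20906/7717, 8299/7717)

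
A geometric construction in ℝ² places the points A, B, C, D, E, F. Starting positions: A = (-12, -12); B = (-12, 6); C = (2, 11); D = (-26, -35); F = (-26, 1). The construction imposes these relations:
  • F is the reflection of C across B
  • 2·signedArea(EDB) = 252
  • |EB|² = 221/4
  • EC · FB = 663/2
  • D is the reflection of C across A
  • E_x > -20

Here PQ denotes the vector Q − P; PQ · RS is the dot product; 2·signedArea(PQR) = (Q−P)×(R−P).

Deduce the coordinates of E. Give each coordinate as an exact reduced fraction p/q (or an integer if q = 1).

1. E_x = -19  [2·signedArea(EDB) = 252 ∩ EC · FB = 663/2]
2. E_y = 7/2  [2·signedArea(EDB) = 252 ∩ EC · FB = 663/2]
   → E = (-19, 7/2)

E = (-19, 7/2)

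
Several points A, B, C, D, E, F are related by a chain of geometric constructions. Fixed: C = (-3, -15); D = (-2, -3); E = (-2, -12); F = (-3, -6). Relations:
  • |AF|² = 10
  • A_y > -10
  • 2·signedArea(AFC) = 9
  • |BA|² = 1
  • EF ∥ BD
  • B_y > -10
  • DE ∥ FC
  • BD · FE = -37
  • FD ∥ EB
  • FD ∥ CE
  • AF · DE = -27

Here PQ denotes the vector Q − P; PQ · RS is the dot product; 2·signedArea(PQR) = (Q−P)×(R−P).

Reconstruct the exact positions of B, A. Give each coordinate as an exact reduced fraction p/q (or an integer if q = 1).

A = (-2, -9)
B = (-1, -9)

1. B_x = -1  [EF ∥ BD ∩ FD ∥ EB]
2. B_y = -9  [EF ∥ BD ∩ FD ∥ EB]
   → B = (-1, -9)
3. A_x = -2  [2·signedArea(AFC) = 9 ∩ AF · DE = -27]
4. A_y = -9  [2·signedArea(AFC) = 9 ∩ AF · DE = -27]
   → A = (-2, -9)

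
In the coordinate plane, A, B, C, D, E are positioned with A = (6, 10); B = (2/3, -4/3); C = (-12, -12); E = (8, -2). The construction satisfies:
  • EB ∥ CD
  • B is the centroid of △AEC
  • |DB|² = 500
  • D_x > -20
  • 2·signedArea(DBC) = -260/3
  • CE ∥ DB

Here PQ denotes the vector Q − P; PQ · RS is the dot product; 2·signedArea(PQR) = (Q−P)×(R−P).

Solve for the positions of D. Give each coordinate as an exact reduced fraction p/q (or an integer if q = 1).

1. D_x = -58/3  [CE ∥ DB ∩ EB ∥ CD]
2. D_y = -34/3  [CE ∥ DB ∩ EB ∥ CD]
   → D = (-58/3, -34/3)

D = (-58/3, -34/3)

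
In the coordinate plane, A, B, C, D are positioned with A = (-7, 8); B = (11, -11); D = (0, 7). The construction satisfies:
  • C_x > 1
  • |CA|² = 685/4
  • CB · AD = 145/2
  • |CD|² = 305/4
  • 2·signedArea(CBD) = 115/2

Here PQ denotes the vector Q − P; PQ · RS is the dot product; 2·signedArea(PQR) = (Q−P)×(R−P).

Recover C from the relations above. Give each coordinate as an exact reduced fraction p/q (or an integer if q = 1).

C = (2, -3/2)

1. C_x = 2  [2·signedArea(CBD) = 115/2 ∩ CB · AD = 145/2]
2. C_y = -3/2  [2·signedArea(CBD) = 115/2 ∩ CB · AD = 145/2]
   → C = (2, -3/2)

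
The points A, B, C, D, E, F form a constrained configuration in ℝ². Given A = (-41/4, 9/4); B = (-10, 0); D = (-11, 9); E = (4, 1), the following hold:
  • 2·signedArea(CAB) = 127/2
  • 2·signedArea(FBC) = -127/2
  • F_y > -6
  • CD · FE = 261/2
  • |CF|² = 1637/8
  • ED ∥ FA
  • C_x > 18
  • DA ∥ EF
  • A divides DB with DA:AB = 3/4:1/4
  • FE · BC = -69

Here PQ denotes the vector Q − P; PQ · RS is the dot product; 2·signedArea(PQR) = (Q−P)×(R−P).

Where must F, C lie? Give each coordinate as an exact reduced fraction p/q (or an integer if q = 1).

C = (19, -7)
F = (19/4, -23/4)

1. F_x = 19/4  [ED ∥ FA ∩ DA ∥ EF]
2. F_y = -23/4  [ED ∥ FA ∩ DA ∥ EF]
   → F = (19/4, -23/4)
3. C_x = 19  [CD · FE = 261/2 ∩ 2·signedArea(FBC) = -127/2]
4. C_y = -7  [CD · FE = 261/2 ∩ 2·signedArea(FBC) = -127/2]
   → C = (19, -7)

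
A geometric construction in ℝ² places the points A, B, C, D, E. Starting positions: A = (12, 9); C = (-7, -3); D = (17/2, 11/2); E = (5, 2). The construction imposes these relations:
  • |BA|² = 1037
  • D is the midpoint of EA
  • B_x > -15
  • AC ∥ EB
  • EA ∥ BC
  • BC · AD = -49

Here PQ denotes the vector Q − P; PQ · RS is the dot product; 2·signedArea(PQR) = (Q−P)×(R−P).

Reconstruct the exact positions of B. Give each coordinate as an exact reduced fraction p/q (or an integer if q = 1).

B = (-14, -10)

1. B_x = -14  [EA ∥ BC ∩ AC ∥ EB]
2. B_y = -10  [EA ∥ BC ∩ AC ∥ EB]
   → B = (-14, -10)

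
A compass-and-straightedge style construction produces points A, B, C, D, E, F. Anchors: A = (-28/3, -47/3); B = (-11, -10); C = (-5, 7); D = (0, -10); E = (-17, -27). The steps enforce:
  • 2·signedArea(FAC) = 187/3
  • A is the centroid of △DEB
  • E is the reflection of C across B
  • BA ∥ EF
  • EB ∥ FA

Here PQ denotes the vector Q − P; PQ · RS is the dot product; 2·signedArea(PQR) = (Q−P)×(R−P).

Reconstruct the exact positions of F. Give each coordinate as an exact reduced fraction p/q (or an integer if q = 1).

1. F_x = -46/3  [EB ∥ FA ∩ BA ∥ EF]
2. F_y = -98/3  [EB ∥ FA ∩ BA ∥ EF]
   → F = (-46/3, -98/3)

F = (-46/3, -98/3)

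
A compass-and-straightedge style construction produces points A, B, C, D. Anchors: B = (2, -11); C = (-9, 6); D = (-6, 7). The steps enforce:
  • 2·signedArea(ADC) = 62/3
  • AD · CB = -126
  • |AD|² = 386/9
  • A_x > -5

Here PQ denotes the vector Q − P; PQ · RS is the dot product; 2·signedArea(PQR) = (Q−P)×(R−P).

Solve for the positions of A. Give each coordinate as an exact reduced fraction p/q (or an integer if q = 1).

1. A_x = -13/3  [2·signedArea(ADC) = 62/3 ∩ AD · CB = -126]
2. A_y = 2/3  [2·signedArea(ADC) = 62/3 ∩ AD · CB = -126]
   → A = (-13/3, 2/3)

A = (-13/3, 2/3)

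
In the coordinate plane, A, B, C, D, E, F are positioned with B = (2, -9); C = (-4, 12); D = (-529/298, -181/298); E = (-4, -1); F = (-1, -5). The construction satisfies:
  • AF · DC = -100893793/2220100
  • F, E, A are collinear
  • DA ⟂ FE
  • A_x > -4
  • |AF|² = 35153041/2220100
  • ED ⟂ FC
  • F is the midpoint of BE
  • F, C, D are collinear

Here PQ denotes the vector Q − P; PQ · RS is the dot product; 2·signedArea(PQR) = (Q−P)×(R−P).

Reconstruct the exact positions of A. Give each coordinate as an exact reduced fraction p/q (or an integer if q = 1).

A = (-25237/7450, -6767/3725)

1. A_x = -25237/7450  [F, E, A are collinear ∩ DA ⟂ FE]
2. A_y = -6767/3725  [F, E, A are collinear ∩ DA ⟂ FE]
   → A = (-25237/7450, -6767/3725)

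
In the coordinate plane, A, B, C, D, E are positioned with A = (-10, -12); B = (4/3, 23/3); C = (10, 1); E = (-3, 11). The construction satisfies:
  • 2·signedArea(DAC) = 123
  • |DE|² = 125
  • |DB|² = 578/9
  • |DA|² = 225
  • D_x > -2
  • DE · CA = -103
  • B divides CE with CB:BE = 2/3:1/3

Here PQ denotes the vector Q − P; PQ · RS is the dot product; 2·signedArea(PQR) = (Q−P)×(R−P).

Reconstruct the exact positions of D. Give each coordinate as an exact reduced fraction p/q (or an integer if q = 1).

D = (-1, 0)

1. D_x = -1  [DE · CA = -103 ∩ 2·signedArea(DAC) = 123]
2. D_y = 0  [DE · CA = -103 ∩ 2·signedArea(DAC) = 123]
   → D = (-1, 0)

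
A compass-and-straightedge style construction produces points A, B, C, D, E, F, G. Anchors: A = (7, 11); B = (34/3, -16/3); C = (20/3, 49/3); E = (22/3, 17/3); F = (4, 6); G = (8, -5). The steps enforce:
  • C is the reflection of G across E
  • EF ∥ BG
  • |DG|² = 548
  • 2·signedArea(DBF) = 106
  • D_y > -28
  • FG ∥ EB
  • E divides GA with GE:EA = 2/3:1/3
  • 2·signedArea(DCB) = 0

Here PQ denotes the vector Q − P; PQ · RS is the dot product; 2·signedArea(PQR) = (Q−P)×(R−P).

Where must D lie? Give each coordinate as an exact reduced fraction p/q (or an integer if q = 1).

D = (16, -27)

1. D_x = 16  [2·signedArea(DCB) = 0 ∩ 2·signedArea(DBF) = 106]
2. D_y = -27  [2·signedArea(DCB) = 0 ∩ 2·signedArea(DBF) = 106]
   → D = (16, -27)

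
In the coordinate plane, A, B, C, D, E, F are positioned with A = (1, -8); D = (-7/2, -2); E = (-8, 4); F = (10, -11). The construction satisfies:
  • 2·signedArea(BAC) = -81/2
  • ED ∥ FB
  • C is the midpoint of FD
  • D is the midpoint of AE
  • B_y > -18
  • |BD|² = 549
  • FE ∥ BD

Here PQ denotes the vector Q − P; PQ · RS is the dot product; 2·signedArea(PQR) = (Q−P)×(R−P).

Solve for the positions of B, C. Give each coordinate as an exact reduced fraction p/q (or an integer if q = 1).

1. B_x = 29/2  [FE ∥ BD ∩ ED ∥ FB]
2. B_y = -17  [FE ∥ BD ∩ ED ∥ FB]
   → B = (29/2, -17)
3. C_x = 13/4  [C is the midpoint of FD]
4. C_y = -13/2  [C is the midpoint of FD]
   → C = (13/4, -13/2)

B = (29/2, -17)
C = (13/4, -13/2)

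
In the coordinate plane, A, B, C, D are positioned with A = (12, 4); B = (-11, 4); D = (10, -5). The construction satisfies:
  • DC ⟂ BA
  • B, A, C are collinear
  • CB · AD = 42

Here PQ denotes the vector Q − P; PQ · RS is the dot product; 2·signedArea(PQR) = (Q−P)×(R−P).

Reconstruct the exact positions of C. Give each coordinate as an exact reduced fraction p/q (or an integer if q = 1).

C = (10, 4)

1. C_x = 10  [B, A, C are collinear ∩ DC ⟂ BA]
2. C_y = 4  [B, A, C are collinear ∩ DC ⟂ BA]
   → C = (10, 4)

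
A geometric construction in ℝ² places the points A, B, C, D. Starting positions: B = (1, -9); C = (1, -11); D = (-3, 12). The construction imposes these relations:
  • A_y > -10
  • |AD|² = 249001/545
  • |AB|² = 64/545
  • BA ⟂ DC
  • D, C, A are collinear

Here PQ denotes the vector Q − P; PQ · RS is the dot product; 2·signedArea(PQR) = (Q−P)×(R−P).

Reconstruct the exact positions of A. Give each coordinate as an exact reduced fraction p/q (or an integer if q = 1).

A = (361/545, -4937/545)

1. A_x = 361/545  [D, C, A are collinear ∩ BA ⟂ DC]
2. A_y = -4937/545  [D, C, A are collinear ∩ BA ⟂ DC]
   → A = (361/545, -4937/545)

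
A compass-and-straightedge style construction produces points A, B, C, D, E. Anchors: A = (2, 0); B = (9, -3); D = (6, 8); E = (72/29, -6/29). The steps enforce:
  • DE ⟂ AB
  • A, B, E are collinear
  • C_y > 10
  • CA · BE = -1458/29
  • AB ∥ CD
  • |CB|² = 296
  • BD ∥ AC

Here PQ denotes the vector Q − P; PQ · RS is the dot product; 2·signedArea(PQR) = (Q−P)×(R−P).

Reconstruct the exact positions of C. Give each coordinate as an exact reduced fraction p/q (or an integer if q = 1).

1. C_x = -1  [AB ∥ CD ∩ BD ∥ AC]
2. C_y = 11  [AB ∥ CD ∩ BD ∥ AC]
   → C = (-1, 11)

C = (-1, 11)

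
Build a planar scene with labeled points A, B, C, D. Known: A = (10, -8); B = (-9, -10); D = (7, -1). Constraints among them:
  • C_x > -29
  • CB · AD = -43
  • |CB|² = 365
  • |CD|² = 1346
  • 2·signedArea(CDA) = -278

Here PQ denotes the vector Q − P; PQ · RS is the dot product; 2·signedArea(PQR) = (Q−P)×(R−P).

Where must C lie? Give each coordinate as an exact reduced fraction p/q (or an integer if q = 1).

C = (-28, -12)

1. C_x = -28  [2·signedArea(CDA) = -278 ∩ CB · AD = -43]
2. C_y = -12  [2·signedArea(CDA) = -278 ∩ CB · AD = -43]
   → C = (-28, -12)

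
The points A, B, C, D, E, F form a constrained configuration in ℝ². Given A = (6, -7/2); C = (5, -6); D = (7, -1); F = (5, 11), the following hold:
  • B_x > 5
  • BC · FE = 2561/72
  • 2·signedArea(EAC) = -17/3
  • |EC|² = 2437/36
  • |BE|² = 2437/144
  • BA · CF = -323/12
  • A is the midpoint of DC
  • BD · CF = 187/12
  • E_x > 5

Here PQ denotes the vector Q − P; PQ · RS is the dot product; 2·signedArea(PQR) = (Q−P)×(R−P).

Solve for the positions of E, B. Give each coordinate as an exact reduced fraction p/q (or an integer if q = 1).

1. E_x = 6  [line 5/2·x + -1·y + -77/6 = 0 ∩ |EC|² = 2437/36]
2. E_y = 13/6  [line 5/2·x + -1·y + -77/6 = 0 ∩ |EC|² = 2437/36]
   → E = (6, 13/6)
3. B_x = 11/2  [BC · FE = 2561/72 ∩ BA · CF = -323/12]
4. B_y = -23/12  [BC · FE = 2561/72 ∩ BA · CF = -323/12]
   → B = (11/2, -23/12)

B = (11/2, -23/12)
E = (6, 13/6)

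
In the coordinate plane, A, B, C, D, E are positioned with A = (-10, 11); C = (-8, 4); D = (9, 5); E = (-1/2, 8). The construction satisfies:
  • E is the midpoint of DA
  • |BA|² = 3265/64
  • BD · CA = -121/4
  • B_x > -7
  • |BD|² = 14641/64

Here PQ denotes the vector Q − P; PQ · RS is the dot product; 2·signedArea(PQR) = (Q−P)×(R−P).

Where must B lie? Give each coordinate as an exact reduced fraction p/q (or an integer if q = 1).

1. B_x = -49/8  [line 2·x + -7·y + 189/4 = 0 ∩ |BA|² = 3265/64]
2. B_y = 5  [line 2·x + -7·y + 189/4 = 0 ∩ |BA|² = 3265/64]
   → B = (-49/8, 5)

B = (-49/8, 5)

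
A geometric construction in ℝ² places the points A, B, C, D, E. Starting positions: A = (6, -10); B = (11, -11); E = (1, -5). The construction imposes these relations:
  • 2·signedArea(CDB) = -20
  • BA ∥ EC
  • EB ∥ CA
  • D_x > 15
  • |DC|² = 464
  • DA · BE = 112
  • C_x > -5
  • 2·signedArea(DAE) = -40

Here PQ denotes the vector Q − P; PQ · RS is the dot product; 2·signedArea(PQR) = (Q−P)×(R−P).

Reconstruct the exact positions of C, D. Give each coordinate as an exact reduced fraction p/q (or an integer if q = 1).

C = (-4, -4)
D = (16, -12)

1. C_x = -4  [EB ∥ CA ∩ BA ∥ EC]
2. C_y = -4  [EB ∥ CA ∩ BA ∥ EC]
   → C = (-4, -4)
3. D_x = 16  [2·signedArea(DAE) = -40 ∩ DA · BE = 112]
4. D_y = -12  [2·signedArea(DAE) = -40 ∩ DA · BE = 112]
   → D = (16, -12)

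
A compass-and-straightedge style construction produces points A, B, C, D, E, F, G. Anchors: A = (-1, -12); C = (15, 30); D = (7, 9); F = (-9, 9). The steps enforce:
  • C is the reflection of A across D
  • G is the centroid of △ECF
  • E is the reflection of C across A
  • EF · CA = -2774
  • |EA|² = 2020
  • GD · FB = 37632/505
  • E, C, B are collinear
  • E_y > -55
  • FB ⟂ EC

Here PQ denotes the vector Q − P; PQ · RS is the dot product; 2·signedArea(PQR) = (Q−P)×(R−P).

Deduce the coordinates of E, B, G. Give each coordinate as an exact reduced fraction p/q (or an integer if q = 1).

B = (2511/505, 1857/505)
E = (-17, -54)
G = (-11/3, -5)

1. E_x = -17  [E is the reflection of C across A]
2. E_y = -54  [E is the reflection of C across A]
   → E = (-17, -54)
3. B_x = 2511/505  [E, C, B are collinear ∩ FB ⟂ EC]
4. B_y = 1857/505  [E, C, B are collinear ∩ FB ⟂ EC]
   → B = (2511/505, 1857/505)
5. G_x = -11/3  [G is the centroid of △ECF]
6. G_y = -5  [G is the centroid of △ECF]
   → G = (-11/3, -5)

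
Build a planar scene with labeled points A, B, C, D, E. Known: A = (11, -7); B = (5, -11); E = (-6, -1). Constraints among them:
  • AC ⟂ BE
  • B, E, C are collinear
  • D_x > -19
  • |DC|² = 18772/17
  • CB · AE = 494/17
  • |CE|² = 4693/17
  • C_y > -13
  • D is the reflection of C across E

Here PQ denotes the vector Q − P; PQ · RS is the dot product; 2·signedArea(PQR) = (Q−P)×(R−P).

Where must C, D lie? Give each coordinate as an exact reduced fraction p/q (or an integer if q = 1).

C = (107/17, -207/17)
D = (-311/17, 173/17)

1. C_x = 107/17  [B, E, C are collinear ∩ AC ⟂ BE]
2. C_y = -207/17  [B, E, C are collinear ∩ AC ⟂ BE]
   → C = (107/17, -207/17)
3. D_x = -311/17  [D is the reflection of C across E]
4. D_y = 173/17  [D is the reflection of C across E]
   → D = (-311/17, 173/17)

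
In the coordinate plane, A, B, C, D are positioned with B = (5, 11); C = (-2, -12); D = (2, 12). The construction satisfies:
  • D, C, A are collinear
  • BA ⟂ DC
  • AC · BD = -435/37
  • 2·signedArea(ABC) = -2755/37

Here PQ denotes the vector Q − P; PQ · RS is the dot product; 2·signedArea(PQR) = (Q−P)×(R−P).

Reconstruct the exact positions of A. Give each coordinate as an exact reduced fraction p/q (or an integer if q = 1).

1. A_x = 71/37  [D, C, A are collinear ∩ BA ⟂ DC]
2. A_y = 426/37  [D, C, A are collinear ∩ BA ⟂ DC]
   → A = (71/37, 426/37)

A = (71/37, 426/37)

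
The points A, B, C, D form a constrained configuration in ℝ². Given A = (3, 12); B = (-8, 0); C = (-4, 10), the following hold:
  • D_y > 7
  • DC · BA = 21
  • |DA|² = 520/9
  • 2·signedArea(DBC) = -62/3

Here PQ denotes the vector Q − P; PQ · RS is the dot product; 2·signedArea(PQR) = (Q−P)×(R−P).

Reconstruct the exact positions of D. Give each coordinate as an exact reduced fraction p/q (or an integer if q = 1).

1. D_x = -3  [DC · BA = 21 ∩ 2·signedArea(DBC) = -62/3]
2. D_y = 22/3  [DC · BA = 21 ∩ 2·signedArea(DBC) = -62/3]
   → D = (-3, 22/3)

D = (-3, 22/3)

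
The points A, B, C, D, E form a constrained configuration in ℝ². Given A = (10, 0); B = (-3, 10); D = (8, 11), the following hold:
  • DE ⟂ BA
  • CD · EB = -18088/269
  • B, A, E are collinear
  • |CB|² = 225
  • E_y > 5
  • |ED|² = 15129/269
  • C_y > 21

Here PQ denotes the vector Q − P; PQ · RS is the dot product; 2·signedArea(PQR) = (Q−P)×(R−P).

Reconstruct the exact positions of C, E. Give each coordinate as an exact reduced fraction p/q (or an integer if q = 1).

1. E_x = 922/269  [B, A, E are collinear ∩ DE ⟂ BA]
2. E_y = 1360/269  [B, A, E are collinear ∩ DE ⟂ BA]
   → E = (922/269, 1360/269)
3. C_x = 6  [line 1729/269·x + -1330/269·y + 18886/269 = 0 ∩ |CB|² = 225]
4. C_y = 22  [line 1729/269·x + -1330/269·y + 18886/269 = 0 ∩ |CB|² = 225]
   → C = (6, 22)

C = (6, 22)
E = (922/269, 1360/269)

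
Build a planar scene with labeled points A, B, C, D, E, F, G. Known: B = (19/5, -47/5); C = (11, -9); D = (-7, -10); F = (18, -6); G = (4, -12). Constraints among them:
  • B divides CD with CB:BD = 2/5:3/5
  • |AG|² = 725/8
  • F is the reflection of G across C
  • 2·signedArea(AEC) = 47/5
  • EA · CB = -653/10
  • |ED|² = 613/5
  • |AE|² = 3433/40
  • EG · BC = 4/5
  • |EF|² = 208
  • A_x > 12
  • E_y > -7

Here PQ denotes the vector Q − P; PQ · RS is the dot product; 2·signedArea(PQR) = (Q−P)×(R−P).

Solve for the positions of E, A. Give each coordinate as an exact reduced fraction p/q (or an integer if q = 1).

A = (51/4, -33/4)
E = (18/5, -34/5)

1. E_x = 18/5  [line -36/5·x + -2/5·y + 116/5 = 0 ∩ |ED|² = 613/5]
2. E_y = -34/5  [line -36/5·x + -2/5·y + 116/5 = 0 ∩ |ED|² = 613/5]
   → E = (18/5, -34/5)
3. A_x = 51/4  [2·signedArea(AEC) = 47/5 ∩ EA · CB = -653/10]
4. A_y = -33/4  [2·signedArea(AEC) = 47/5 ∩ EA · CB = -653/10]
   → A = (51/4, -33/4)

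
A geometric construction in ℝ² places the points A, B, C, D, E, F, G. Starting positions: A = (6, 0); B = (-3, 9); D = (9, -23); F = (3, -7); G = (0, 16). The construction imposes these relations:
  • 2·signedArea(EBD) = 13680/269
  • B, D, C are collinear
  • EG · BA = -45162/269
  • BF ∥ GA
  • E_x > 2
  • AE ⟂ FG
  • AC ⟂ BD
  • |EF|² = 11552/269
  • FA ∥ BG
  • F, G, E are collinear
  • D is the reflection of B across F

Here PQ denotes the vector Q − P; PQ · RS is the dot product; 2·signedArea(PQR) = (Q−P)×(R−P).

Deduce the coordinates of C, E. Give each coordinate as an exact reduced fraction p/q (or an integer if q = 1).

C = (78/73, -135/73)
E = (579/269, -135/269)

1. C_x = 78/73  [B, D, C are collinear ∩ AC ⟂ BD]
2. C_y = -135/73  [B, D, C are collinear ∩ AC ⟂ BD]
   → C = (78/73, -135/73)
3. E_x = 579/269  [F, G, E are collinear ∩ AE ⟂ FG]
4. E_y = -135/269  [F, G, E are collinear ∩ AE ⟂ FG]
   → E = (579/269, -135/269)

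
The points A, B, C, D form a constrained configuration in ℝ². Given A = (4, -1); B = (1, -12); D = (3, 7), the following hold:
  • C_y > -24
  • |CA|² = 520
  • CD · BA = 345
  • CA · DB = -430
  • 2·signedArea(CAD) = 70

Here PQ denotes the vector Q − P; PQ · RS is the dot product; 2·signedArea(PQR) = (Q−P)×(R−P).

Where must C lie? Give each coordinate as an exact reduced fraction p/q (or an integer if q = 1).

1. C_x = -2  [2·signedArea(CAD) = 70 ∩ CA · DB = -430]
2. C_y = -23  [2·signedArea(CAD) = 70 ∩ CA · DB = -430]
   → C = (-2, -23)

C = (-2, -23)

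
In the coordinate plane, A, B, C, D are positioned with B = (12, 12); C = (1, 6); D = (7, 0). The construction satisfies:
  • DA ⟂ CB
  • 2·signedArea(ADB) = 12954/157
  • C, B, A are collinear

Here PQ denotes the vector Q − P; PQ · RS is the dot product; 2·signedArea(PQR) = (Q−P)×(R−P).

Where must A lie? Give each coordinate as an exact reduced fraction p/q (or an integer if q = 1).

A = (487/157, 1122/157)

1. A_x = 487/157  [C, B, A are collinear ∩ DA ⟂ CB]
2. A_y = 1122/157  [C, B, A are collinear ∩ DA ⟂ CB]
   → A = (487/157, 1122/157)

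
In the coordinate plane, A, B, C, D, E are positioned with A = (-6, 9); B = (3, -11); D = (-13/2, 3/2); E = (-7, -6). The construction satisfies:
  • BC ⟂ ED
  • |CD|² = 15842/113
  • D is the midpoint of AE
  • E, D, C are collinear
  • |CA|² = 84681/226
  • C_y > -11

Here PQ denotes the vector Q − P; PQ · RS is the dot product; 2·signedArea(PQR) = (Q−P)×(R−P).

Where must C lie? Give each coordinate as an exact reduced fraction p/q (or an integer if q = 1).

1. C_x = -1647/226  [E, D, C are collinear ∩ BC ⟂ ED]
2. C_y = -2331/226  [E, D, C are collinear ∩ BC ⟂ ED]
   → C = (-1647/226, -2331/226)

C = (-1647/226, -2331/226)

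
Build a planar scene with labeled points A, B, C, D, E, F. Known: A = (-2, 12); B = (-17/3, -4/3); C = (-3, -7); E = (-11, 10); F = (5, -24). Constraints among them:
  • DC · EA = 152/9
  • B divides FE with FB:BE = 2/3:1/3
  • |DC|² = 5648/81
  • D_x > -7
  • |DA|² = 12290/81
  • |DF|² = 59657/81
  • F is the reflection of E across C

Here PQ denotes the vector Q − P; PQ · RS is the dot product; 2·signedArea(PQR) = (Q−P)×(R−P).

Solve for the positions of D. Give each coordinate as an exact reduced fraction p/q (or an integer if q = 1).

D = (-59/9, 5/9)

1. D_x = -59/9  [line -9·x + -2·y + -521/9 = 0 ∩ |DA|² = 12290/81]
2. D_y = 5/9  [line -9·x + -2·y + -521/9 = 0 ∩ |DA|² = 12290/81]
   → D = (-59/9, 5/9)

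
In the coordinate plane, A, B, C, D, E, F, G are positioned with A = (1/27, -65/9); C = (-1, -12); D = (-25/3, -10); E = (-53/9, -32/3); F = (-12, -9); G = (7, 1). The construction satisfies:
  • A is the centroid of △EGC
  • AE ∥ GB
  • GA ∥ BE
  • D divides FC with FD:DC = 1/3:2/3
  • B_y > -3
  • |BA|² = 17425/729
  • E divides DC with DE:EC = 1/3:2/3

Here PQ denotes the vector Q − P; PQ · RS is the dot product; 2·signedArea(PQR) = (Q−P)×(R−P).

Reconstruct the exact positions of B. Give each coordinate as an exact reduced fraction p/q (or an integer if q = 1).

1. B_x = 29/27  [GA ∥ BE ∩ AE ∥ GB]
2. B_y = -22/9  [GA ∥ BE ∩ AE ∥ GB]
   → B = (29/27, -22/9)

B = (29/27, -22/9)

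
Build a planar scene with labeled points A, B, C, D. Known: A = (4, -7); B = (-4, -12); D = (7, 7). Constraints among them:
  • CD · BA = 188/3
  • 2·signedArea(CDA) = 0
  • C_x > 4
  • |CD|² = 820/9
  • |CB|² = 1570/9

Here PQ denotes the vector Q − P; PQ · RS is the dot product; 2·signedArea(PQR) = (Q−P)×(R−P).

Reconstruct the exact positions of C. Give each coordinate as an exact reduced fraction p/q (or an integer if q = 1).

C = (5, -7/3)

1. C_x = 5  [2·signedArea(CDA) = 0 ∩ CD · BA = 188/3]
2. C_y = -7/3  [2·signedArea(CDA) = 0 ∩ CD · BA = 188/3]
   → C = (5, -7/3)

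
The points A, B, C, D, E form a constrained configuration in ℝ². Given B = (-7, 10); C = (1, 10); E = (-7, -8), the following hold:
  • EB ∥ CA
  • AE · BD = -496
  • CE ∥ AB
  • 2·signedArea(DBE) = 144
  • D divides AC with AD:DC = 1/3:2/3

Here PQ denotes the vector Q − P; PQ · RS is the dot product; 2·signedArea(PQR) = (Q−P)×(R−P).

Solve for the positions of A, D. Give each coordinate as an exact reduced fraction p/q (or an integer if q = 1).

1. A_x = 1  [CE ∥ AB ∩ EB ∥ CA]
2. A_y = 28  [CE ∥ AB ∩ EB ∥ CA]
   → A = (1, 28)
3. D_x = 1  [D divides AC with AD:DC = 1/3:2/3]
4. D_y = 22  [D divides AC with AD:DC = 1/3:2/3]
   → D = (1, 22)

A = (1, 28)
D = (1, 22)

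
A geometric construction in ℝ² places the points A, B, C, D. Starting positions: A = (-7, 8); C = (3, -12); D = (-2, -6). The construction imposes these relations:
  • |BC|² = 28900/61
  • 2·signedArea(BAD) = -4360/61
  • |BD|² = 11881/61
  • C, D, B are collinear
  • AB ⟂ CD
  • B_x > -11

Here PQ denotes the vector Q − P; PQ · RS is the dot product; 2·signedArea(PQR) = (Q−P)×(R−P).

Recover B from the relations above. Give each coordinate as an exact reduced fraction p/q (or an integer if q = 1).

1. B_x = -667/61  [C, D, B are collinear ∩ AB ⟂ CD]
2. B_y = 288/61  [C, D, B are collinear ∩ AB ⟂ CD]
   → B = (-667/61, 288/61)

B = (-667/61, 288/61)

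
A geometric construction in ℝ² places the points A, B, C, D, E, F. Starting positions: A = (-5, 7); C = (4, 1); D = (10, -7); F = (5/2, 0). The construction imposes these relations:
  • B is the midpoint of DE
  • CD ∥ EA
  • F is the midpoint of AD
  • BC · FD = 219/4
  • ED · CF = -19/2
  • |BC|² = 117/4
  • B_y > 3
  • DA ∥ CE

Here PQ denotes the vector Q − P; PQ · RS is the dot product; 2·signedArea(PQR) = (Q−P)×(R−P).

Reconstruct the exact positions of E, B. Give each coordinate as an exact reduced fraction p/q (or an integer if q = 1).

1. E_x = -11  [CD ∥ EA ∩ DA ∥ CE]
2. E_y = 15  [CD ∥ EA ∩ DA ∥ CE]
   → E = (-11, 15)
3. B_x = -1/2  [B is the midpoint of DE]
4. B_y = 4  [B is the midpoint of DE]
   → B = (-1/2, 4)

B = (-1/2, 4)
E = (-11, 15)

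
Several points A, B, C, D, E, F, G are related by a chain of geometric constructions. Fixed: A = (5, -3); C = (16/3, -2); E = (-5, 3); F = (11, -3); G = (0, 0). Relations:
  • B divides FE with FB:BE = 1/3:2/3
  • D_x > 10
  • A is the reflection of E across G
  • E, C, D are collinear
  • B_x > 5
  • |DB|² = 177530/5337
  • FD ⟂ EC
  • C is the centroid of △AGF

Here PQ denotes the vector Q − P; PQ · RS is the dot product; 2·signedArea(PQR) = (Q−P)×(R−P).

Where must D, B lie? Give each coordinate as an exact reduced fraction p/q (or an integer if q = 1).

B = (17/3, -1)
D = (6118/593, -2616/593)

1. D_x = 6118/593  [E, C, D are collinear ∩ FD ⟂ EC]
2. D_y = -2616/593  [E, C, D are collinear ∩ FD ⟂ EC]
   → D = (6118/593, -2616/593)
3. B_x = 17/3  [B divides FE with FB:BE = 1/3:2/3]
4. B_y = -1  [B divides FE with FB:BE = 1/3:2/3]
   → B = (17/3, -1)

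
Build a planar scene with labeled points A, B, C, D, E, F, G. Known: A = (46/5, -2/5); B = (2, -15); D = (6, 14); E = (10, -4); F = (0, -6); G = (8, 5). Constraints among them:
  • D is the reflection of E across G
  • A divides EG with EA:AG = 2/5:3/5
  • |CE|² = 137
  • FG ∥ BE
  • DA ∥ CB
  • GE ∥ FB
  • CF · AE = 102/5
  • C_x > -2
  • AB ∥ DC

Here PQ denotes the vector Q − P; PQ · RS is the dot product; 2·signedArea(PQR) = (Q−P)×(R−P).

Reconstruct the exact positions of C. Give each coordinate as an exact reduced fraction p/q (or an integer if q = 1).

C = (-6/5, -3/5)

1. C_x = -6/5  [DA ∥ CB ∩ AB ∥ DC]
2. C_y = -3/5  [DA ∥ CB ∩ AB ∥ DC]
   → C = (-6/5, -3/5)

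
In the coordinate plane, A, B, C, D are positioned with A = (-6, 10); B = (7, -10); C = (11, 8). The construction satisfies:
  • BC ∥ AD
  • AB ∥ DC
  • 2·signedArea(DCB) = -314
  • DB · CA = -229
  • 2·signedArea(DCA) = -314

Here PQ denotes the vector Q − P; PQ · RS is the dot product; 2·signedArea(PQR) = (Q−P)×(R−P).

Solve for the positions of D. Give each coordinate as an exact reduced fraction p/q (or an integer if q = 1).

D = (-2, 28)

1. D_x = -2  [AB ∥ DC ∩ BC ∥ AD]
2. D_y = 28  [AB ∥ DC ∩ BC ∥ AD]
   → D = (-2, 28)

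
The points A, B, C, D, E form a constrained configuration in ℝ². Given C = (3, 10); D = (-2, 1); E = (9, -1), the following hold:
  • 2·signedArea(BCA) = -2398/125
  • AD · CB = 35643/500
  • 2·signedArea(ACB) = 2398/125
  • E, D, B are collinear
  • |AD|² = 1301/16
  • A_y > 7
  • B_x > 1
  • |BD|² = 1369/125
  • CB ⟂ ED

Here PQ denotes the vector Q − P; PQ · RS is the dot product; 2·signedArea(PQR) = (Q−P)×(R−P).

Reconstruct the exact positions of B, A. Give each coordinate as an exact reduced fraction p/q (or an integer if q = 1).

A = (9/2, 29/4)
B = (157/125, 51/125)

1. B_x = 157/125  [E, D, B are collinear ∩ CB ⟂ ED]
2. B_y = 51/125  [E, D, B are collinear ∩ CB ⟂ ED]
   → B = (157/125, 51/125)
3. A_x = 9/2  [2·signedArea(ACB) = 2398/125 ∩ AD · CB = 35643/500]
4. A_y = 29/4  [2·signedArea(ACB) = 2398/125 ∩ AD · CB = 35643/500]
   → A = (9/2, 29/4)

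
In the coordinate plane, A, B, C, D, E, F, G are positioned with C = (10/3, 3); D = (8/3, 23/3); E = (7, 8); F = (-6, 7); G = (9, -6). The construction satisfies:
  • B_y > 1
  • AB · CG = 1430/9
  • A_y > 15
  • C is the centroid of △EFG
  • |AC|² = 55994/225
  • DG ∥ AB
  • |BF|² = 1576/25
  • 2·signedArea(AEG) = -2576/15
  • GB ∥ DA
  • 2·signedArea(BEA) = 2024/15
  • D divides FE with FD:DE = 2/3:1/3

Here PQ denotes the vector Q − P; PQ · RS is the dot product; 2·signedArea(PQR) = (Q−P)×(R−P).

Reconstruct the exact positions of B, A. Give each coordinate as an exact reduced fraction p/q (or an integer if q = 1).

1. A_x = -19/3  [line 14·x + 2·y + 866/15 = 0 ∩ |AC|² = 55994/225]
2. A_y = 232/15  [line 14·x + 2·y + 866/15 = 0 ∩ |AC|² = 55994/225]
   → A = (-19/3, 232/15)
3. B_x = 0  [2·signedArea(BEA) = 2024/15 ∩ DG ∥ AB]
4. B_y = 9/5  [2·signedArea(BEA) = 2024/15 ∩ DG ∥ AB]
   → B = (0, 9/5)

A = (-19/3, 232/15)
B = (0, 9/5)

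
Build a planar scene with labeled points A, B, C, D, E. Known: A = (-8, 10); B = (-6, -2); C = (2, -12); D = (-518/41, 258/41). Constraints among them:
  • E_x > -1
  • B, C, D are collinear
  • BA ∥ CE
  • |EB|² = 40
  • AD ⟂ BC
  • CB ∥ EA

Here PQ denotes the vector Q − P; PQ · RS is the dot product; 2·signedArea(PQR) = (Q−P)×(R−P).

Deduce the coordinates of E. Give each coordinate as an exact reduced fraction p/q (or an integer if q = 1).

E = (0, 0)

1. E_x = 0  [CB ∥ EA ∩ BA ∥ CE]
2. E_y = 0  [CB ∥ EA ∩ BA ∥ CE]
   → E = (0, 0)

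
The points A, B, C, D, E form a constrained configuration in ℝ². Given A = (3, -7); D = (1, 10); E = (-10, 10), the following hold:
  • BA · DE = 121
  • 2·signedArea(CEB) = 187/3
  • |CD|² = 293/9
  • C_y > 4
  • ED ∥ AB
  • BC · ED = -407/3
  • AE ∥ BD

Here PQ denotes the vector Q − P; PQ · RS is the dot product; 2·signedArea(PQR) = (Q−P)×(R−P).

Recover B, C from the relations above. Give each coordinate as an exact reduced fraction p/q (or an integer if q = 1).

1. B_x = 14  [AE ∥ BD ∩ ED ∥ AB]
2. B_y = -7  [AE ∥ BD ∩ ED ∥ AB]
   → B = (14, -7)
3. C_x = 5/3  [2·signedArea(CEB) = 187/3 ∩ BC · ED = -407/3]
4. C_y = 13/3  [2·signedArea(CEB) = 187/3 ∩ BC · ED = -407/3]
   → C = (5/3, 13/3)

B = (14, -7)
C = (5/3, 13/3)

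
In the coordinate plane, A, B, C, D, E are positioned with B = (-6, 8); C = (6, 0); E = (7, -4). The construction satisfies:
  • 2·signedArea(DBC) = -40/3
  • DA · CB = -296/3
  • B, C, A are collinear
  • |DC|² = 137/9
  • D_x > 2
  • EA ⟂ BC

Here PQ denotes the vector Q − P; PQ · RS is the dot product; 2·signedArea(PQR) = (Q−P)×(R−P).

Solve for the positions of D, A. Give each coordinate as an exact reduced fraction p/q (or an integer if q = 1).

A = (111/13, -22/13)
D = (7/3, 4/3)

1. A_x = 111/13  [B, C, A are collinear ∩ EA ⟂ BC]
2. A_y = -22/13  [B, C, A are collinear ∩ EA ⟂ BC]
   → A = (111/13, -22/13)
3. D_x = 7/3  [DA · CB = -296/3 ∩ 2·signedArea(DBC) = -40/3]
4. D_y = 4/3  [DA · CB = -296/3 ∩ 2·signedArea(DBC) = -40/3]
   → D = (7/3, 4/3)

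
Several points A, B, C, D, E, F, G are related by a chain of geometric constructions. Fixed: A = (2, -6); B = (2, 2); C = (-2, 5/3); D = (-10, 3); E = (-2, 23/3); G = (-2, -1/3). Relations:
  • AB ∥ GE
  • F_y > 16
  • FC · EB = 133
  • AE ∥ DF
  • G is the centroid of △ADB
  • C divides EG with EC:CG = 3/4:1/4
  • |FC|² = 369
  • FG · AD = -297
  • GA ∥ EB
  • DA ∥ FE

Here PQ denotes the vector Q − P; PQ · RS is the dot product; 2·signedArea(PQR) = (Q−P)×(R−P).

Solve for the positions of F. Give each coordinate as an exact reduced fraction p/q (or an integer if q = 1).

1. F_x = -14  [DA ∥ FE ∩ AE ∥ DF]
2. F_y = 50/3  [DA ∥ FE ∩ AE ∥ DF]
   → F = (-14, 50/3)

F = (-14, 50/3)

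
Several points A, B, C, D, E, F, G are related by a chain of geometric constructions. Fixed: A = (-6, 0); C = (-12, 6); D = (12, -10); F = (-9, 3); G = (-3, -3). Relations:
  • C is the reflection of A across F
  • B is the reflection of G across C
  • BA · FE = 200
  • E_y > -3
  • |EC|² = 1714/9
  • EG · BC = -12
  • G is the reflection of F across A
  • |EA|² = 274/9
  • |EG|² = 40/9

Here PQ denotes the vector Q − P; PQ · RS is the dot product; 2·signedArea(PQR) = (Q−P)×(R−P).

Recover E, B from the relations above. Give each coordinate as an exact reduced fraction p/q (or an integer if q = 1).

B = (-21, 15)
E = (-1, -7/3)

1. B_x = -21  [B is the reflection of G across C]
2. B_y = 15  [B is the reflection of G across C]
   → B = (-21, 15)
3. E_x = -1  [line -9·x + 9·y + 12 = 0 ∩ |EA|² = 274/9]
4. E_y = -7/3  [line -9·x + 9·y + 12 = 0 ∩ |EA|² = 274/9]
   → E = (-1, -7/3)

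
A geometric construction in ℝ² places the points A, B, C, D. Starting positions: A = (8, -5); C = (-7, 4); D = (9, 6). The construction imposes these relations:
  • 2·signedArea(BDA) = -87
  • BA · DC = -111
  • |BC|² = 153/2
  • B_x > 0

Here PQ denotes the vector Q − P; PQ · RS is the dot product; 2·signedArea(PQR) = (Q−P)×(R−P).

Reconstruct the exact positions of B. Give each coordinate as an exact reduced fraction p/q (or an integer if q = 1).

B = (1/2, -1/2)

1. B_x = 1/2  [BA · DC = -111 ∩ 2·signedArea(BDA) = -87]
2. B_y = -1/2  [BA · DC = -111 ∩ 2·signedArea(BDA) = -87]
   → B = (1/2, -1/2)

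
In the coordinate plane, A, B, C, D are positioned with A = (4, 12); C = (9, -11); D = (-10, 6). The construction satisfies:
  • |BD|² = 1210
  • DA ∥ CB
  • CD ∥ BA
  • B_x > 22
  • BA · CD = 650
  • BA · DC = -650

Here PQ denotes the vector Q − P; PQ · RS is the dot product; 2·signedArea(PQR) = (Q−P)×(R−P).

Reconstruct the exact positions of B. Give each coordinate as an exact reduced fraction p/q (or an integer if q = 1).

1. B_x = 23  [CD ∥ BA ∩ DA ∥ CB]
2. B_y = -5  [CD ∥ BA ∩ DA ∥ CB]
   → B = (23, -5)

B = (23, -5)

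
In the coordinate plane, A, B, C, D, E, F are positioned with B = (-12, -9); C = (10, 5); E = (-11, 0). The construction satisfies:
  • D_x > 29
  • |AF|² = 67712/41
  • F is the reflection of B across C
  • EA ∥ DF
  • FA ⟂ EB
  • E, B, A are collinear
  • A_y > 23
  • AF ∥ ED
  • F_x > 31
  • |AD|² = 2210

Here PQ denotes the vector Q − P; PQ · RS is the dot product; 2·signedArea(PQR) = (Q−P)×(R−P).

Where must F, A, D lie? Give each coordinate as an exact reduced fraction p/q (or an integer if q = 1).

1. F_x = 32  [F is the reflection of B across C]
2. F_y = 19  [F is the reflection of B across C]
   → F = (32, 19)
3. A_x = -344/41  [E, B, A are collinear ∩ FA ⟂ EB]
4. A_y = 963/41  [E, B, A are collinear ∩ FA ⟂ EB]
   → A = (-344/41, 963/41)
5. D_x = 1205/41  [EA ∥ DF ∩ AF ∥ ED]
6. D_y = -184/41  [EA ∥ DF ∩ AF ∥ ED]
   → D = (1205/41, -184/41)

A = (-344/41, 963/41)
D = (1205/41, -184/41)
F = (32, 19)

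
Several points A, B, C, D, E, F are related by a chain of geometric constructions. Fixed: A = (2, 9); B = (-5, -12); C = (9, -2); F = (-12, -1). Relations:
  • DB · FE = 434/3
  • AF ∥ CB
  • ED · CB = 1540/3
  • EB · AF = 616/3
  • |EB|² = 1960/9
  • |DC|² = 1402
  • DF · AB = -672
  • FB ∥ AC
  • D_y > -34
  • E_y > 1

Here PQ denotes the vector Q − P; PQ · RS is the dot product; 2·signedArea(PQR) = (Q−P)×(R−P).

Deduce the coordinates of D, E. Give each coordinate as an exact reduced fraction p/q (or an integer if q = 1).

1. D_x = -12  [line 7·x + 21·y + 777 = 0 ∩ |DC|² = 1402]
2. D_y = -33  [line 7·x + 21·y + 777 = 0 ∩ |DC|² = 1402]
   → D = (-12, -33)
3. E_x = -1/3  [DB · FE = 434/3 ∩ EB · AF = 616/3]
4. E_y = 2  [DB · FE = 434/3 ∩ EB · AF = 616/3]
   → E = (-1/3, 2)

D = (-12, -33)
E = (-1/3, 2)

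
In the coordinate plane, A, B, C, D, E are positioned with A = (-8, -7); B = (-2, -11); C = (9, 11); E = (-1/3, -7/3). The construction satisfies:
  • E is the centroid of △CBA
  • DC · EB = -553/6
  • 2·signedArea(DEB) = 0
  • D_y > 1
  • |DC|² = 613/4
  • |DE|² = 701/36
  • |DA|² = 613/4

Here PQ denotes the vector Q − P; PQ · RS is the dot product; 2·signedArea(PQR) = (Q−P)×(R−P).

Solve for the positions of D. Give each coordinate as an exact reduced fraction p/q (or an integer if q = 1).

1. D_x = 1/2  [2·signedArea(DEB) = 0 ∩ DC · EB = -553/6]
2. D_y = 2  [2·signedArea(DEB) = 0 ∩ DC · EB = -553/6]
   → D = (1/2, 2)

D = (1/2, 2)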